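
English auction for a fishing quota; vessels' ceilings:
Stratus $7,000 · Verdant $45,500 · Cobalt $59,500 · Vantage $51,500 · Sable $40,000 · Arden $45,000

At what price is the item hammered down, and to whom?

Cobalt wins at $51,500

Limits in order: 59,500 (Cobalt) > 51,500 (Vantage) > 45,500 (Verdant) > 45,000 (Arden) > 40,000 (Sable) > 7,000 (Stratus)
Vantage is the last rival to drop out, at $51,500; Cobalt remains and wins at that price.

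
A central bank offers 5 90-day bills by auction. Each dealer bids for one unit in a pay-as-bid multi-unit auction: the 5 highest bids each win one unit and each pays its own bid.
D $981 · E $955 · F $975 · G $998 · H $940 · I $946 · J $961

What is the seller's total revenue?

Total revenue: $4,870

Sorting: 998 (G), 981 (D), 975 (F), 961 (J), 955 (E), 946 (I), 940 (H)
Winners (5 units): G, D, F, J, E.
Total revenue = 998 + 981 + 975 + 961 + 955 = $4,870.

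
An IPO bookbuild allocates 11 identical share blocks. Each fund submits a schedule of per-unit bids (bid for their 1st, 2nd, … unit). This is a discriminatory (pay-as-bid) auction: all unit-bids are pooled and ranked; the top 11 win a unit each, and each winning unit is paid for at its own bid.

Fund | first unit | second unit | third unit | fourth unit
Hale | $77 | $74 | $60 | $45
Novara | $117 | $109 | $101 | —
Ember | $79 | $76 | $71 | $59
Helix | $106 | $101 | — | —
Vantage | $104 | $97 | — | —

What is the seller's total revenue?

Merging the schedules and taking the best 11: 117 (Novara-1), 109 (Novara-2), 106 (Helix-1), 104 (Vantage-1), 101 (Novara-3), 101 (Helix-2), 97 (Vantage-2), 79 (Ember-1), 77 (Hale-1), 76 (Ember-2), 74 (Hale-2)
Next rejected bid: $71 (not a price — pay-as-bid).
Each winning unit pays its own bid.
Revenue = 117 + 109 + 106 + 104 + 101 + 101 + 97 + 79 + 77 + 76 + 74 = $1,041.

Total revenue: $1,041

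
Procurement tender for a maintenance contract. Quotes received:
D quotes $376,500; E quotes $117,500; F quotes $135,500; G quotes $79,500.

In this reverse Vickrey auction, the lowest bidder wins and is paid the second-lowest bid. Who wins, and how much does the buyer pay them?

G is paid $117,500

Bids ranked: 79,500 (G) < 117,500 (E) < 135,500 (F) < 376,500 (D)
Second-price: G is paid E's bid of $117,500.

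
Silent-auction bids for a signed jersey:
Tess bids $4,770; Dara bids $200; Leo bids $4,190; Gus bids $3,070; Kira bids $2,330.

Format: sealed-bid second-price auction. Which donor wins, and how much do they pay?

Sealed-bid second-price auction: the highest bidder wins and pays the second-highest bid.
Sorting bids: 4,770 (Tess) > 4,190 (Leo) > 3,070 (Gus) > 2,330 (Kira) > 200 (Dara)
Second-price: Tess pays Leo's bid of $4,190.

Tess pays $4,190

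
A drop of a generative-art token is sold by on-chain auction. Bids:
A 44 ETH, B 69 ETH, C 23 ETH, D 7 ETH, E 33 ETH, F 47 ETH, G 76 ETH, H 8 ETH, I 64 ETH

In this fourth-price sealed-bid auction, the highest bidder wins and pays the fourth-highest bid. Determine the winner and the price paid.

Rule: the highest bidder wins and pays the fourth-highest bid.
Bids ranked: 76 (G) > 69 (B) > 64 (I) > 47 (F) > 44 (A) > 33 (E) > …
G wins; payment is bid #4 in the ranking = 47 ETH.

G pays 47 ETH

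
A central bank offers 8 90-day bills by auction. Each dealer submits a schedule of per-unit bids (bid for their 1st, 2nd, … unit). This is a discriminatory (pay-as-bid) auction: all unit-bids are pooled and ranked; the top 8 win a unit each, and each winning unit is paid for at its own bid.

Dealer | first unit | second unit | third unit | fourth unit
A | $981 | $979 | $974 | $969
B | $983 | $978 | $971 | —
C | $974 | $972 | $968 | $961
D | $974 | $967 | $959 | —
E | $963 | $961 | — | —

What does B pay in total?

B pays $1,961

Pooled unit-bids ranked (top 8): 983 (B-1), 981 (A-1), 979 (A-2), 978 (B-2), 974 (A-3), 974 (C-1), 974 (D-1), 972 (C-2)
Next rejected bid: $971 (not a price — pay-as-bid).
B's winning unit-bids: 983 + 978 = $1,961.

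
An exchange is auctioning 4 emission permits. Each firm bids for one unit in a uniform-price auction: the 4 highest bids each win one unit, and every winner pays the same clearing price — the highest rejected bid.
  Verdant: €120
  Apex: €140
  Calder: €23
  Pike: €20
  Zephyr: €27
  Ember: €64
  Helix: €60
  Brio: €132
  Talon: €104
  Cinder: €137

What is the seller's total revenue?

Total revenue: €416

Bids ranked high→low: 140 (Apex), 137 (Cinder), 132 (Brio), 120 (Verdant), 104 (Talon), 64 (Ember), …
The 4 highest are Apex, Cinder, Brio, Verdant.
Highest unsuccessful bid: €104 → clearing price.
Total revenue = 4 × €104 = €416.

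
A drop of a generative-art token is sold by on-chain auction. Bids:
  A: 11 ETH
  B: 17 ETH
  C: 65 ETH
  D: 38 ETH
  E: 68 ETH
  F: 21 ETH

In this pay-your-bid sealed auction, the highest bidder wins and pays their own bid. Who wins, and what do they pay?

Sorting bids: 68 (E) > 65 (C) > 38 (D) > 21 (F) > 17 (B) > 11 (A)
First-price: E pays what they bid, 68 ETH.

E pays 68 ETH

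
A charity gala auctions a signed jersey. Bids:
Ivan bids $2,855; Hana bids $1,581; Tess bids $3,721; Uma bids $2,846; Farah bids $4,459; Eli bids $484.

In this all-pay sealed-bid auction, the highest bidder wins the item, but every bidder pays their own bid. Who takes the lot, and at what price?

Bids ranked: 4,459 (Farah) > 3,721 (Tess) > 2,855 (Ivan) > 2,846 (Uma) > 1,581 (Hana) > 484 (Eli)
Farah is highest and takes the item; every bidder forfeits their bid.

Farah pays $4,459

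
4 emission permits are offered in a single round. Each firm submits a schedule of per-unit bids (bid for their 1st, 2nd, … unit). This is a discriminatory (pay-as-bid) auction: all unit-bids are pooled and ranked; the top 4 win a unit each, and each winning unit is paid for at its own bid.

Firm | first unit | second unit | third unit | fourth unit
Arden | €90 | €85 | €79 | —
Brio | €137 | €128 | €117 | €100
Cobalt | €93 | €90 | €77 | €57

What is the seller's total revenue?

Total revenue: €482

All unit-bids, highest first — top 4: 137 (Brio-1), 128 (Brio-2), 117 (Brio-3), 100 (Brio-4)
Next rejected bid: €93 (not a price — pay-as-bid).
Each winning unit pays its own bid.
Revenue = 137 + 128 + 117 + 100 = €482.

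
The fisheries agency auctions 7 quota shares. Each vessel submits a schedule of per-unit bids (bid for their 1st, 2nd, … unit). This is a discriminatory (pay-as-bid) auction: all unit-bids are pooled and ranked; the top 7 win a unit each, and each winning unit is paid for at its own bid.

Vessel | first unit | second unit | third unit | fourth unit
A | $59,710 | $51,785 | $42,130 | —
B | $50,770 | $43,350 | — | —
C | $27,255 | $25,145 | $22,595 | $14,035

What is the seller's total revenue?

All unit-bids, highest first — top 7: 59,710 (A-1), 51,785 (A-2), 50,770 (B-1), 43,350 (B-2), 42,130 (A-3), 27,255 (C-1), 25,145 (C-2)
Next rejected bid: $22,595 (not a price — pay-as-bid).
Each winning unit pays its own bid.
Revenue = 59,710 + 51,785 + 50,770 + 43,350 + 42,130 + 27,255 + 25,145 = $300,145.

Total revenue: $300,145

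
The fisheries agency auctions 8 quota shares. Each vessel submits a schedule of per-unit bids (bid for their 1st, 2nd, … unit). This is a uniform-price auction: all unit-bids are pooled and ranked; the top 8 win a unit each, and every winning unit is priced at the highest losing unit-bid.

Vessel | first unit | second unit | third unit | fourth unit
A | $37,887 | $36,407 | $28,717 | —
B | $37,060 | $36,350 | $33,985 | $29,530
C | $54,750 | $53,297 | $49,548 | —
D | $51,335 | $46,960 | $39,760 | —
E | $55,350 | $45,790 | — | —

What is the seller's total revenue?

Merging the schedules and taking the best 8: 55,350 (E-1), 54,750 (C-1), 53,297 (C-2), 51,335 (D-1), 49,548 (C-3), 46,960 (D-2), 45,790 (E-2), 39,760 (D-3)
First bid not allocated: $37,887.
Allocation: C 3, D 3, E 2. Every unit priced at $37,887.
Revenue = 8 × 37,887 = $303,096.

Total revenue: $303,096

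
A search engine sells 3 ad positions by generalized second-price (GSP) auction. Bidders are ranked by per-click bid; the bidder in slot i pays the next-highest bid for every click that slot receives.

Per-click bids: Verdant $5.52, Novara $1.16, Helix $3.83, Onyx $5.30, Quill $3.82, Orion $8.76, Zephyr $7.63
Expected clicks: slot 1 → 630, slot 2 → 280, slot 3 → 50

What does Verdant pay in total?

Verdant pays $265.00

Per-click bids in order: $8.76 (Orion) > $7.63 (Zephyr) > $5.52 (Verdant) > $5.30 (Onyx) > …
Verdant holds slot 3 → pays next bid $5.30 × 50 clicks = $265.00.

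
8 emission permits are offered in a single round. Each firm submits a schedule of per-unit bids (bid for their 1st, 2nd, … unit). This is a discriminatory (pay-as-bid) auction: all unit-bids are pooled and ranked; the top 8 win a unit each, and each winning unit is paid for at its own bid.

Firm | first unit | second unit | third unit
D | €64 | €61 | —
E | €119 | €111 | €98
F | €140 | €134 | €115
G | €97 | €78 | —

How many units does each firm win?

E 3, F 3, G 2

Pooled unit-bids ranked (top 8): 140 (F-1), 134 (F-2), 119 (E-1), 115 (F-3), 111 (E-2), 98 (E-3), 97 (G-1), 78 (G-2)
Next rejected bid: €64 (not a price — pay-as-bid).
Allocation: E 3, F 3, G 2.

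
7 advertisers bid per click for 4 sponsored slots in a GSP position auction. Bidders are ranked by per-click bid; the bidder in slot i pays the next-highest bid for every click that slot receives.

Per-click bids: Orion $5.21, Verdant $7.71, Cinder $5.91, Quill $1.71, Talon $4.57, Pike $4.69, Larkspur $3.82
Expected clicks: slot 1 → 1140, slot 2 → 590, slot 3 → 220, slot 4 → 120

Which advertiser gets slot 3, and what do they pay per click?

Orion; $4.69 per click

Per-click bids in order: $7.71 (Verdant) > $5.91 (Cinder) > $5.21 (Orion) > $4.69 (Pike) > $4.57 (Talon) > …
Slot 3 goes to the third-ranked bidder, Orion, who pays the next bid down: $4.69/click.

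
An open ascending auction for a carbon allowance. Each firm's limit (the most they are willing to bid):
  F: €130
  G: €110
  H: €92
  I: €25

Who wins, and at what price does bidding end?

F wins at €110

Limits in order: 130 (F) > 110 (G) > 92 (H) > 25 (I)
Once the price passes €110, only F is left; the hammer falls at G's limit of €110.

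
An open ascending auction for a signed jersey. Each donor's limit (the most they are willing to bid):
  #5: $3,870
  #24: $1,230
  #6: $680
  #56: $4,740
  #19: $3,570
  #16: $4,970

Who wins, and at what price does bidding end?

#16 wins at $4,740

Limits ranked: 4,970 (#16) > 4,740 (#56) > 3,870 (#5) > 3,570 (#19) > 1,230 (#24) > 680 (#6)
#56 is the last rival to drop out, at $4,740; #16 remains and wins at that price.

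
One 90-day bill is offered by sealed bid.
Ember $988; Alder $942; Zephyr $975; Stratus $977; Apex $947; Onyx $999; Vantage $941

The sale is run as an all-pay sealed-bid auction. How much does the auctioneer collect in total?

Bids in order: 999 (Onyx) > 988 (Ember) > 977 (Stratus) > 975 (Zephyr) > 947 (Apex) > 942 (Alder) > …
Onyx wins with the top bid; all bids are sunk regardless.
Every bidder forfeits their bid regardless of winning.
Revenue = 988 + 942 + 975 + 977 + 947 + 999 + 941 = $6,769.

Total revenue: $6,769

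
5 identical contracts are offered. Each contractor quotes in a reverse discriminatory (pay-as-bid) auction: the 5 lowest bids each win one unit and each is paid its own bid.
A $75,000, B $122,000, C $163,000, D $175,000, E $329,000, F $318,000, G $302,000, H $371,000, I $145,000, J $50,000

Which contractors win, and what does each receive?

J $50,000, A $75,000, B $122,000, I $145,000, C $163,000

Bids ranked low→high: 50,000 (J), 75,000 (A), 122,000 (B), 145,000 (I), 163,000 (C), 175,000 (D), 302,000 (G), …
Winners (5 units): J, A, B, I, C.
Each winner is paid its own bid: J $50,000, A $75,000, B $122,000, I $145,000, C $163,000.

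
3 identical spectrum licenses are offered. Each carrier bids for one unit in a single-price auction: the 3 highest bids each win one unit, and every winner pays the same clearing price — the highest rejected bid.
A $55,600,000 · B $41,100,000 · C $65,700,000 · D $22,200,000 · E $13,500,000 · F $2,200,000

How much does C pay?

C pays $22,200,000

Bids ranked high→low: 65,700,000 (C), 55,600,000 (A), 41,100,000 (B), 22,200,000 (D), 13,500,000 (E), …
The 3 highest are C, A, B.
Highest unsuccessful bid: $22,200,000 → clearing price.
C wins → pays $22,200,000.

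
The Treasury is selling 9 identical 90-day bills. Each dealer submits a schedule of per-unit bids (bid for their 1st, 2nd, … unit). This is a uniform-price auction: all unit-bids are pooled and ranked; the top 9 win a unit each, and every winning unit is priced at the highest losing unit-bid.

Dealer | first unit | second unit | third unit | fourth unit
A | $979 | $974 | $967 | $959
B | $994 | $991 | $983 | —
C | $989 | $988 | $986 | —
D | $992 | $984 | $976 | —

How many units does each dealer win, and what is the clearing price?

A 1, B 3, C 3, D 2; clearing price $976

Merging the schedules and taking the best 9: 994 (B-1), 992 (D-1), 991 (B-2), 989 (C-1), 988 (C-2), 986 (C-3), 984 (D-2), 983 (B-3), 979 (A-1)
Highest rejected unit-bid = $976.
Allocation: A 1, B 3, C 3, D 2.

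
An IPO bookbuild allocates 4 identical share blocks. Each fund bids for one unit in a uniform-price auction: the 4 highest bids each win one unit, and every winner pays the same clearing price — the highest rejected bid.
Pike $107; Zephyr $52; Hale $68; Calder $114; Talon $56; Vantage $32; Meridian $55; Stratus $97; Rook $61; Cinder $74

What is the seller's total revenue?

Sorting: 114 (Calder), 107 (Pike), 97 (Stratus), 74 (Cinder), 68 (Hale), 61 (Rook), …
Winners (4 units): Calder, Pike, Stratus, Cinder.
Highest unsuccessful bid: $68 → clearing price.
Total revenue = 4 × $68 = $272.

Total revenue: $272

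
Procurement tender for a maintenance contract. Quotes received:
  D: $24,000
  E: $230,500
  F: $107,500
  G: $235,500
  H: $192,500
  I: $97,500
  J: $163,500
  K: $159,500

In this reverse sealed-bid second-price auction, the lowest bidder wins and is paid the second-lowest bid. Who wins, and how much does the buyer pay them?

D is paid $97,500

Bids in order: 24,000 (D) < 97,500 (I) < 107,500 (F) < 159,500 (K) < 163,500 (J) < 192,500 (H) < …
D is lowest; is paid the second-lowest bid, $97,500.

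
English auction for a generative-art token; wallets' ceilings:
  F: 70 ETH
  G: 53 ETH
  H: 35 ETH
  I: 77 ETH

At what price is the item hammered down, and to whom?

Limits in order: 77 (I) > 70 (F) > 53 (G) > 35 (H)
Once the price passes 70 ETH, only I is left; the hammer falls at F's limit of 70 ETH.

I wins at 70 ETH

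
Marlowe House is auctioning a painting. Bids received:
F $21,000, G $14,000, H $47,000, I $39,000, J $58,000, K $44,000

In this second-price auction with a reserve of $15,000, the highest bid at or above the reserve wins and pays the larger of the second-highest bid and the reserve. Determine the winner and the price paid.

J pays $47,000

Sorting bids: 58,000 (J) > 47,000 (H) > 44,000 (K) > 39,000 (I) > 21,000 (F) > 14,000 (G)
J has the top bid at or above the reserve ($58,000).
Second-highest bid $47,000 exceeds the reserve $15,000 → payment $47,000.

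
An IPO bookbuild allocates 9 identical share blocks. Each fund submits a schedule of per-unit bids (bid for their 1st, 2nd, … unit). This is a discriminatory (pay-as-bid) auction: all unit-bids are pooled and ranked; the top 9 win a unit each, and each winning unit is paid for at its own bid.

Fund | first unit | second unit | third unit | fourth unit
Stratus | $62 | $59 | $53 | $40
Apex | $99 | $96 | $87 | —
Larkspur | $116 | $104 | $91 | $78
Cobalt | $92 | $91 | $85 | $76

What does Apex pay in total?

All unit-bids, highest first — top 9: 116 (Larkspur-1), 104 (Larkspur-2), 99 (Apex-1), 96 (Apex-2), 92 (Cobalt-1), 91 (Larkspur-3), 91 (Cobalt-2), 87 (Apex-3), 85 (Cobalt-3)
Next rejected bid: $78 (not a price — pay-as-bid).
Apex's winning unit-bids: 99 + 96 + 87 = $282.

Apex pays $282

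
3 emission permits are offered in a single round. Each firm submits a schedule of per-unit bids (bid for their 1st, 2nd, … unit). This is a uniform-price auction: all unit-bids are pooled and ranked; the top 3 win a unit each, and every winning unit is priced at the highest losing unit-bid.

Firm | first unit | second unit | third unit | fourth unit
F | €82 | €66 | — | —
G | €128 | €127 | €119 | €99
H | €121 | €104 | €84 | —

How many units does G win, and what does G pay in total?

Pooled unit-bids ranked (top 3): 128 (G-1), 127 (G-2), 121 (H-1)
The (k+1)-th unit-bid is €119.
G wins 2 unit(s) at €119 each.

G: 2 units, pays €238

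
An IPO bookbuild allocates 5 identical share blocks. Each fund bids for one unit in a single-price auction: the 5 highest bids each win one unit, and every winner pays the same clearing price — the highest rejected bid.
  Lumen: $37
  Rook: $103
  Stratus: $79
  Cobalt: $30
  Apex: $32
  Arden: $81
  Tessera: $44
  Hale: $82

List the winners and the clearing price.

Rook, Hale, Arden, Stratus, Tessera; each pays $37

Bids ranked high→low: 103 (Rook), 82 (Hale), 81 (Arden), 79 (Stratus), 44 (Tessera), 37 (Lumen), 32 (Apex), …
The 5 highest are Rook, Hale, Arden, Stratus, Tessera.
Highest unsuccessful bid: $37 → clearing price.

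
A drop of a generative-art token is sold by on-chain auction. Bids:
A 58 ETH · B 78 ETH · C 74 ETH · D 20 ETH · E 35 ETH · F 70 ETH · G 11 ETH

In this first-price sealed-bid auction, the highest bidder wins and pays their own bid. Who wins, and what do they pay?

B pays 78 ETH

Rule: the highest bidder wins and pays their own bid.
Bids ranked: 78 (B) > 74 (C) > 70 (F) > 58 (A) > 35 (E) > 20 (D) > …
B is highest → pays own bid, 78 ETH.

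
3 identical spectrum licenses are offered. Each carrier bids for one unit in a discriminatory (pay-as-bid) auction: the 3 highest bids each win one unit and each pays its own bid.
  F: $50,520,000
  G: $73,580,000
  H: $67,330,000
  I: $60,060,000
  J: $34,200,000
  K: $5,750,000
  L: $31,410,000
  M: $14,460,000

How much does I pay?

Sorting: 73,580,000 (G), 67,330,000 (H), 60,060,000 (I), 50,520,000 (F), 34,200,000 (J), …
The 3 highest are G, H, I.
I wins → own bid $60,060,000.

I pays $60,060,000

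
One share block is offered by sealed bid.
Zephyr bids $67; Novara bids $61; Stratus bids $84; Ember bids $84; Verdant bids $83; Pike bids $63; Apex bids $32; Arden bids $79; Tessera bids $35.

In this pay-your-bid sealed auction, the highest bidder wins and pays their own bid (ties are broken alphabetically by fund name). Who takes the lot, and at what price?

Pay-your-bid sealed auction: the highest bidder wins and pays their own bid.
Bids in order: 84 (Ember) > 84 (Stratus) > 83 (Verdant) > 79 (Arden) > 67 (Zephyr) > 63 (Pike) > …
Ember and Stratus tie at $84; tie-break gives it to Ember.
Ember is highest → pays own bid, $84.

Ember pays $84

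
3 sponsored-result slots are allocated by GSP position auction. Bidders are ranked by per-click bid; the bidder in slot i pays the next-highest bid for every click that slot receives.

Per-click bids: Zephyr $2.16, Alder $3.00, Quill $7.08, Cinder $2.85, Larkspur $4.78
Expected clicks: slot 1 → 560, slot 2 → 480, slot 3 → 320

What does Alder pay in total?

Sorting advertisers: $7.08 (Quill) > $4.78 (Larkspur) > $3.00 (Alder) > $2.85 (Cinder) > …
Alder holds slot 3 → pays next bid $2.85 × 320 clicks = $912.00.

Alder pays $912.00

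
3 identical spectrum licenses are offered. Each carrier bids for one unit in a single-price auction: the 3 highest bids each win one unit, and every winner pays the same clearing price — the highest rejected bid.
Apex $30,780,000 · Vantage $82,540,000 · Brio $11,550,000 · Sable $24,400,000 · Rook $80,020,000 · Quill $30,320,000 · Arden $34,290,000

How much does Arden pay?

Arden pays $30,780,000

Sorting: 82,540,000 (Vantage), 80,020,000 (Rook), 34,290,000 (Arden), 30,780,000 (Apex), 30,320,000 (Quill), …
Top 3: Vantage, Rook, Arden.
Highest unsuccessful bid: $30,780,000 → clearing price.
Arden wins → pays $30,780,000.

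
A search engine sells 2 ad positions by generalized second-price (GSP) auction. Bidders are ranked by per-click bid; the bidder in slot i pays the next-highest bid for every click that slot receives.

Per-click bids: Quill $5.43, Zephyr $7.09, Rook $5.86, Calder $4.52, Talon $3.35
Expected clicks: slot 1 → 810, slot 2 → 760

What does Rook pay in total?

Rook pays $4126.80

Ranked by bid: $7.09 (Zephyr) > $5.86 (Rook) > $5.43 (Quill) > …
Rook holds slot 2 → pays next bid $5.43 × 760 clicks = $4126.80.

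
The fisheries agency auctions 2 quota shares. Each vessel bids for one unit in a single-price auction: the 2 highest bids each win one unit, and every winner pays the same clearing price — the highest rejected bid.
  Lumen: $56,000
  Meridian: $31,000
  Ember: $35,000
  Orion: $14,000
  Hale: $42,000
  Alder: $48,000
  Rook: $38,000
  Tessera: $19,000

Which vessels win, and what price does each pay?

Sorting: 56,000 (Lumen), 48,000 (Alder), 42,000 (Hale), 38,000 (Rook), …
Top 2: Lumen, Alder.
Clearing price = highest rejected bid = $42,000.

Lumen, Alder; each pays $42,000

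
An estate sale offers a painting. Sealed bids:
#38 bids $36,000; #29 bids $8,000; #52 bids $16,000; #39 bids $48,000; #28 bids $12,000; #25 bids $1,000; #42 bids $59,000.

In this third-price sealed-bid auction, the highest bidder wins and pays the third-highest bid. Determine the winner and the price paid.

#42 pays $36,000

Rule: the highest bidder wins and pays the third-highest bid.
Sorting bids: 59,000 (#42) > 48,000 (#39) > 36,000 (#38) > 16,000 (#52) > 12,000 (#28) > 8,000 (#29) > …
#42 is highest; pays the third-highest bid, $36,000.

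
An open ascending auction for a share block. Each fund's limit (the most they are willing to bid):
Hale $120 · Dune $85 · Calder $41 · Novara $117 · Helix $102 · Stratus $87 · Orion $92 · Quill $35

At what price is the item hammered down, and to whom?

Hale wins at $117

Ascending (English) auction: the price rises until one bidder remains; the winner pays the price at which the last rival dropped out.
Sorting limits: 120 (Hale) > 117 (Novara) > 102 (Helix) > 92 (Orion) > 87 (Stratus) > 85 (Dune) > …
Bidding ends when Novara exits at $117; Hale takes it.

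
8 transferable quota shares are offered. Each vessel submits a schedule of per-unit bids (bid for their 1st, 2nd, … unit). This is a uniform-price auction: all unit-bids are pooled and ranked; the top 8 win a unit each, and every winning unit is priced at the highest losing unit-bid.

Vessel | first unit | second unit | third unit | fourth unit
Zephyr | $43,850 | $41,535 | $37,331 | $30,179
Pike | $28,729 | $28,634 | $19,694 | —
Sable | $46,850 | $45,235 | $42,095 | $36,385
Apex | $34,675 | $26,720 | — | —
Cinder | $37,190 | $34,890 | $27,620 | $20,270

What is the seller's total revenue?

Total revenue: $279,120

All unit-bids, highest first — top 8: 46,850 (Sable-1), 45,235 (Sable-2), 43,850 (Zephyr-1), 42,095 (Sable-3), 41,535 (Zephyr-2), 37,331 (Zephyr-3), 37,190 (Cinder-1), 36,385 (Sable-4)
Highest rejected unit-bid = $34,890.
Allocation: Cinder 1, Sable 4, Zephyr 3. Every unit priced at $34,890.
Revenue = 8 × 34,890 = $279,120.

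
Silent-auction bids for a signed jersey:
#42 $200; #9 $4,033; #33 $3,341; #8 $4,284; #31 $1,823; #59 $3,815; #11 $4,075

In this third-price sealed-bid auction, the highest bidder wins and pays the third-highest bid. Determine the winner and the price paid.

Bids in order: 4,284 (#8) > 4,075 (#11) > 4,033 (#9) > 3,815 (#59) > 3,341 (#33) > 1,823 (#31) > …
#8 is highest; pays the third-highest bid, $4,033.

#8 pays $4,033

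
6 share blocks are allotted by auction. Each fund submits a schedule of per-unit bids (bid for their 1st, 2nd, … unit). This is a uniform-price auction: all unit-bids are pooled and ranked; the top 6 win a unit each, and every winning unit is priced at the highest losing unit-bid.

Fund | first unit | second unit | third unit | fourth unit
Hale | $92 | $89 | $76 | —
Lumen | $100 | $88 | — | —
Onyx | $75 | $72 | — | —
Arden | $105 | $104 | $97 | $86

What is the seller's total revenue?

Pooled unit-bids ranked (top 6): 105 (Arden-1), 104 (Arden-2), 100 (Lumen-1), 97 (Arden-3), 92 (Hale-1), 89 (Hale-2)
Highest rejected unit-bid = $88.
Allocation: Arden 3, Hale 2, Lumen 1. Every unit priced at $88.
Revenue = 6 × 88 = $528.

Total revenue: $528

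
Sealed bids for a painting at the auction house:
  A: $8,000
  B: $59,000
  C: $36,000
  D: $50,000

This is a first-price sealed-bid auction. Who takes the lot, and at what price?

B pays $59,000

First-price sealed-bid auction: the highest bidder wins and pays their own bid.
Sorting bids: 59,000 (B) > 50,000 (D) > 36,000 (C) > 8,000 (A)
B is highest → pays own bid, $59,000.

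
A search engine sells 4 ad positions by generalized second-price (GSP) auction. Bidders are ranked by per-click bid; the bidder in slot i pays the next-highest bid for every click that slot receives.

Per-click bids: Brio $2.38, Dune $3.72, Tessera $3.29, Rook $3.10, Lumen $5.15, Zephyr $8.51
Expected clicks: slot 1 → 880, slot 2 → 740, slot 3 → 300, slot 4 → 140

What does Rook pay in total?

Rook pays $0.00

Per-click bids in order: $8.51 (Zephyr) > $5.15 (Lumen) > $3.72 (Dune) > $3.29 (Tessera) > $3.10 (Rook) > …
Rook ranks below slot 4 → no slot, pays nothing.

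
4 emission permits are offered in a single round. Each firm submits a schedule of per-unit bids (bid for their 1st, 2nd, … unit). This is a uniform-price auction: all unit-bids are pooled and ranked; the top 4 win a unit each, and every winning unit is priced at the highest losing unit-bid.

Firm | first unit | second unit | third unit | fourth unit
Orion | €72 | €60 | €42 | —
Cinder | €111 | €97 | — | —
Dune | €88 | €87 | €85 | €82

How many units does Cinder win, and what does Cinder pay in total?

Cinder: 2 units, pays €170

Pooled unit-bids ranked (top 4): 111 (Cinder-1), 97 (Cinder-2), 88 (Dune-1), 87 (Dune-2)
The (k+1)-th unit-bid is €85.
Cinder wins 2 unit(s) at €85 each.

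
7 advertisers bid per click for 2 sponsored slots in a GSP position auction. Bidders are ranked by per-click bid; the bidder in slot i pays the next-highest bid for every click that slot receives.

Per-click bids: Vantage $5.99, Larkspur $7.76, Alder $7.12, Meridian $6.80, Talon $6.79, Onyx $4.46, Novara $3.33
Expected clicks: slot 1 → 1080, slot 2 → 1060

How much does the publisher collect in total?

Ranked by bid: $7.76 (Larkspur) > $7.12 (Alder) > $6.80 (Meridian) > …
Slot 1: Larkspur pays $7.12 × 1080 = $7689.60
Slot 2: Alder pays $6.80 × 1060 = $7208.00
Total = $14897.60

Total revenue: $14897.60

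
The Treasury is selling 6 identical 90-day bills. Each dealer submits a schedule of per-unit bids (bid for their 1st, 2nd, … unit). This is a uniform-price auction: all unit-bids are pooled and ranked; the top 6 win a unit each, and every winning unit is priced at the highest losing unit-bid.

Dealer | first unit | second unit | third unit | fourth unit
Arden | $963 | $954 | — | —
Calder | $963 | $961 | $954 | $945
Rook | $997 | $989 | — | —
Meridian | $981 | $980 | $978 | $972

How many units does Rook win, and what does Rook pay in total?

Rook: 2 units, pays $1,926

Merging the schedules and taking the best 6: 997 (Rook-1), 989 (Rook-2), 981 (Meridian-1), 980 (Meridian-2), 978 (Meridian-3), 972 (Meridian-4)
The (k+1)-th unit-bid is $963.
Rook wins 2 unit(s) at $963 each.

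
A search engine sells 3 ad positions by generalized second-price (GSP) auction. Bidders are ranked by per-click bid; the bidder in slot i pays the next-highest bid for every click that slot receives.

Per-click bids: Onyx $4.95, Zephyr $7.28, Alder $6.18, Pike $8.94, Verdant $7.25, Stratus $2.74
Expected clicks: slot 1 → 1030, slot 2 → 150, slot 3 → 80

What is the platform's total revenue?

Sorting advertisers: $8.94 (Pike) > $7.28 (Zephyr) > $7.25 (Verdant) > $6.18 (Alder) > …
Slot 1: Pike pays $7.28 × 1030 = $7498.40
Slot 2: Zephyr pays $7.25 × 150 = $1087.50
Slot 3: Verdant pays $6.18 × 80 = $494.40
Total = $9080.30

Total revenue: $9080.30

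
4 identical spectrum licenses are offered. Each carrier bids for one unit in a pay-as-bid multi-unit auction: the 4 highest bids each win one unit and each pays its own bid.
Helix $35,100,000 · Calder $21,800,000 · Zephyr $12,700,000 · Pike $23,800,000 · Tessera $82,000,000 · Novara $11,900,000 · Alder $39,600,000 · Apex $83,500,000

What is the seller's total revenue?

Bids ranked high→low: 83,500,000 (Apex), 82,000,000 (Tessera), 39,600,000 (Alder), 35,100,000 (Helix), 23,800,000 (Pike), 21,800,000 (Calder), …
Winners (4 units): Apex, Tessera, Alder, Helix.
Total revenue = 83,500,000 + 82,000,000 + 39,600,000 + 35,100,000 = $240,200,000.

Total revenue: $240,200,000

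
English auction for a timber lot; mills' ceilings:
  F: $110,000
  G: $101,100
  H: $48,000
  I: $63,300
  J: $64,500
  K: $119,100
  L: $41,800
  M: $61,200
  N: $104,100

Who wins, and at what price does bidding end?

K wins at $110,000

Sorting limits: 119,100 (K) > 110,000 (F) > 104,100 (N) > 101,100 (G) > 64,500 (J) > 63,300 (I) > …
F is the last rival to drop out, at $110,000; K remains and wins at that price.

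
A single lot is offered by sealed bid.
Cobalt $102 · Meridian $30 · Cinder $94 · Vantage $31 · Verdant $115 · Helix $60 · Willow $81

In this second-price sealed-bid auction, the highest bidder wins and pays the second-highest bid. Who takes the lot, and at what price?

Sorting bids: 115 (Verdant) > 102 (Cobalt) > 94 (Cinder) > 81 (Willow) > 60 (Helix) > 31 (Vantage) > …
Verdant is highest; pays the second-highest bid, $102.

Verdant pays $102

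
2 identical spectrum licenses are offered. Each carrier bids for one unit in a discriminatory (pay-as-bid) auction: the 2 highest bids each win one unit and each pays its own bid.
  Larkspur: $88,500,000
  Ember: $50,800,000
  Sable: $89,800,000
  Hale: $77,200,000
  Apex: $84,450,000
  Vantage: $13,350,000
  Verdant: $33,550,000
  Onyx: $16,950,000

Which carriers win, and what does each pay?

Sable $89,800,000, Larkspur $88,500,000

Ordering the bids: 89,800,000 (Sable), 88,500,000 (Larkspur), 84,450,000 (Apex), 77,200,000 (Hale), …
The 2 highest are Sable, Larkspur.
Each winner pays its own bid: Sable $89,800,000, Larkspur $88,500,000.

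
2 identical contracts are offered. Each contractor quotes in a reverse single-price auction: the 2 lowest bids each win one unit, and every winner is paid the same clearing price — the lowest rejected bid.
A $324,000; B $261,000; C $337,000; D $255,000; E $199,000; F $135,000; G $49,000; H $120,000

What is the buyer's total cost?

Bids ranked low→high: 49,000 (G), 120,000 (H), 135,000 (F), 199,000 (E), …
Winners (2 units): G, H.
First losing bid is F's $135,000, which sets the uniform price.
Total cost = 2 × $135,000 = $270,000.

Total cost: $270,000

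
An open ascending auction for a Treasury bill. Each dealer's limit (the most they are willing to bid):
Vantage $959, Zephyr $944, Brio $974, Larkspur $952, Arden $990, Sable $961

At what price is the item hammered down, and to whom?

Sorting limits: 990 (Arden) > 974 (Brio) > 961 (Sable) > 959 (Vantage) > 952 (Larkspur) > 944 (Zephyr)
Brio is the last rival to drop out, at $974; Arden remains and wins at that price.

Arden wins at $974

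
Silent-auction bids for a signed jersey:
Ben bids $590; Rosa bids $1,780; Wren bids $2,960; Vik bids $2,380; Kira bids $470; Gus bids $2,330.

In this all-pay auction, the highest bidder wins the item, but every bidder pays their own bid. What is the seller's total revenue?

Rule: the highest bidder wins the item, but every bidder pays their own bid.
Sorting bids: 2,960 (Wren) > 2,380 (Vik) > 2,330 (Gus) > 1,780 (Rosa) > 590 (Ben) > 470 (Kira)
Every bidder forfeits their bid regardless of winning.
Revenue = 590 + 1,780 + 2,960 + 2,380 + 470 + 2,330 = $10,510.

Total revenue: $10,510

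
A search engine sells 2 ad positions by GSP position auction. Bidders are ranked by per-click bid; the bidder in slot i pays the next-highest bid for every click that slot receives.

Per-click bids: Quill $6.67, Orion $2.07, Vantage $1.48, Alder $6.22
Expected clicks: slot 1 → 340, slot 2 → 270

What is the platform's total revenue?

Ranked by bid: $6.67 (Quill) > $6.22 (Alder) > $2.07 (Orion) > …
Slot 1: Quill pays $6.22 × 340 = $2114.80
Slot 2: Alder pays $2.07 × 270 = $558.90
Total = $2673.70

Total revenue: $2673.70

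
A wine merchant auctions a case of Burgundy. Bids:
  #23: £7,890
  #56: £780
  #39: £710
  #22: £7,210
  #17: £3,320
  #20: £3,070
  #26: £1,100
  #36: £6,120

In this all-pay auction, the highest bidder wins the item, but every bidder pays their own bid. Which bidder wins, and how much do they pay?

#23 pays £7,890

Bids ranked: 7,890 (#23) > 7,210 (#22) > 6,120 (#36) > 3,320 (#17) > 3,070 (#20) > 1,100 (#26) > …
#23 wins with the top bid; all bids are sunk regardless.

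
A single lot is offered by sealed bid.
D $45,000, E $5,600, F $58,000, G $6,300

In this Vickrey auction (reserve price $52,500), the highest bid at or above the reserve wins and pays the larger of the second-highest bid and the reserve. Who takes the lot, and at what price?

Rule: the highest bid at or above the reserve wins and pays the larger of the second-highest bid and the reserve.
Bids ranked: 58,000 (F) > 45,000 (D) > 6,300 (G) > 5,600 (E)
Highest eligible bid: F at $58,000.
Second-highest bid $45,000 is below the reserve $52,500, so the reserve binds → payment $52,500.

F pays $52,500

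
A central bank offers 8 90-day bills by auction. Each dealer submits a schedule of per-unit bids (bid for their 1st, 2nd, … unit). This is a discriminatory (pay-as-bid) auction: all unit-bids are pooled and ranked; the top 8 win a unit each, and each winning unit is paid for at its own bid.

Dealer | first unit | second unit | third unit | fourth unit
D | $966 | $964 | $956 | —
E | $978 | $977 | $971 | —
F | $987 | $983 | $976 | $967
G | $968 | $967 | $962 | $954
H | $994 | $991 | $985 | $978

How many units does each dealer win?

All unit-bids, highest first — top 8: 994 (H-1), 991 (H-2), 987 (F-1), 985 (H-3), 983 (F-2), 978 (E-1), 978 (H-4), 977 (E-2)
Next rejected bid: $976 (not a price — pay-as-bid).
Allocation: E 2, F 2, H 4.

E 2, F 2, H 4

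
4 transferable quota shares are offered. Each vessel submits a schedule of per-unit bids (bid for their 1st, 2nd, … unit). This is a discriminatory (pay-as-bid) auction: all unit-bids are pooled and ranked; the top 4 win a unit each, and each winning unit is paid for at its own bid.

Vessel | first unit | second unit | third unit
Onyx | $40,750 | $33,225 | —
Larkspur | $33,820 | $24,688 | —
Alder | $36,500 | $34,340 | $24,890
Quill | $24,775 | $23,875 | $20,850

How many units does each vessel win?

Alder 2, Larkspur 1, Onyx 1

Merging the schedules and taking the best 4: 40,750 (Onyx-1), 36,500 (Alder-1), 34,340 (Alder-2), 33,820 (Larkspur-1)
Next rejected bid: $33,225 (not a price — pay-as-bid).
Allocation: Alder 2, Larkspur 1, Onyx 1.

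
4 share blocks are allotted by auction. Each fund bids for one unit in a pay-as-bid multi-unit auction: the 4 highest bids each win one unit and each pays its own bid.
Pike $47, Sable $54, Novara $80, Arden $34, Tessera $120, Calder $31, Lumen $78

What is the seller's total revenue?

Sorting: 120 (Tessera), 80 (Novara), 78 (Lumen), 54 (Sable), 47 (Pike), 34 (Arden), …
Top 4: Tessera, Novara, Lumen, Sable.
Total revenue = 120 + 80 + 78 + 54 = $332.

Total revenue: $332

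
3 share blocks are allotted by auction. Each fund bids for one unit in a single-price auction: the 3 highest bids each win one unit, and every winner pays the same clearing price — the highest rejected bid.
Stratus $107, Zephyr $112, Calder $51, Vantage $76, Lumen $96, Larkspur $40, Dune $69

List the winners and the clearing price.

Zephyr, Stratus, Lumen; each pays $76

Ordering the bids: 112 (Zephyr), 107 (Stratus), 96 (Lumen), 76 (Vantage), 69 (Dune), …
Winners (3 units): Zephyr, Stratus, Lumen.
First losing bid is Vantage's $76, which sets the uniform price.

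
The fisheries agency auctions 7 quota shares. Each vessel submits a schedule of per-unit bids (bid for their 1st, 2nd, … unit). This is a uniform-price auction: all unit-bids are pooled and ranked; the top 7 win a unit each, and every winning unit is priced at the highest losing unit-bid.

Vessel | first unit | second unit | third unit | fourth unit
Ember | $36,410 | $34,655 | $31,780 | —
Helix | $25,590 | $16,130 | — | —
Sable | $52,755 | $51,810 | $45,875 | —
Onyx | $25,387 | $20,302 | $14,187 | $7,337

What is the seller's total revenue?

Total revenue: $177,709

Pooled unit-bids ranked (top 7): 52,755 (Sable-1), 51,810 (Sable-2), 45,875 (Sable-3), 36,410 (Ember-1), 34,655 (Ember-2), 31,780 (Ember-3), 25,590 (Helix-1)
The (k+1)-th unit-bid is $25,387.
Allocation: Ember 3, Helix 1, Sable 3. Every unit priced at $25,387.
Revenue = 7 × 25,387 = $177,709.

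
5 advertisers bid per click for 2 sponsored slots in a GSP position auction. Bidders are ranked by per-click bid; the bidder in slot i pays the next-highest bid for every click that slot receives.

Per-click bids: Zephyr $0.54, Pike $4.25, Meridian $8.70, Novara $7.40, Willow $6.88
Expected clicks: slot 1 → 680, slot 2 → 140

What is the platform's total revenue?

Sorting advertisers: $8.70 (Meridian) > $7.40 (Novara) > $6.88 (Willow) > …
Slot 1: Meridian pays $7.40 × 680 = $5032.00
Slot 2: Novara pays $6.88 × 140 = $963.20
Total = $5995.20

Total revenue: $5995.20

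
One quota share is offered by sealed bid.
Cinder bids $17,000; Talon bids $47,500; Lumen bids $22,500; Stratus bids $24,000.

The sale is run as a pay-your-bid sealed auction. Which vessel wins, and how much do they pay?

Bids in order: 47,500 (Talon) > 24,000 (Stratus) > 22,500 (Lumen) > 17,000 (Cinder)
First-price: Talon pays what they bid, $47,500.

Talon pays $47,500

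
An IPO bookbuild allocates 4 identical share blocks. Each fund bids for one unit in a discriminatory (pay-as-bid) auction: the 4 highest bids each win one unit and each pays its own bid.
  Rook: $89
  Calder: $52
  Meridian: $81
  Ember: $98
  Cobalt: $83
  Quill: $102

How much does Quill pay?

Bids ranked high→low: 102 (Quill), 98 (Ember), 89 (Rook), 83 (Cobalt), 81 (Meridian), 52 (Calder)
The 4 highest are Quill, Ember, Rook, Cobalt.
Quill wins → own bid $102.

Quill pays $102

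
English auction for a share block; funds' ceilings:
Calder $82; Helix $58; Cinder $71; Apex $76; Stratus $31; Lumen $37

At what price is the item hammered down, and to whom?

Ascending (English) auction: the price rises until one bidder remains; the winner pays the price at which the last rival dropped out.
Limits ranked: 82 (Calder) > 76 (Apex) > 71 (Cinder) > 58 (Helix) > 37 (Lumen) > 31 (Stratus)
Once the price passes $76, only Calder is left; the hammer falls at Apex's limit of $76.

Calder wins at $76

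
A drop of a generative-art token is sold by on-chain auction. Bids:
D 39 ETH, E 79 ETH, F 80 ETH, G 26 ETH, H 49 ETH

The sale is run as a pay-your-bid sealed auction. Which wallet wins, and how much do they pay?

F pays 80 ETH

Sorting bids: 80 (F) > 79 (E) > 49 (H) > 39 (D) > 26 (G)
F is highest → pays own bid, 80 ETH.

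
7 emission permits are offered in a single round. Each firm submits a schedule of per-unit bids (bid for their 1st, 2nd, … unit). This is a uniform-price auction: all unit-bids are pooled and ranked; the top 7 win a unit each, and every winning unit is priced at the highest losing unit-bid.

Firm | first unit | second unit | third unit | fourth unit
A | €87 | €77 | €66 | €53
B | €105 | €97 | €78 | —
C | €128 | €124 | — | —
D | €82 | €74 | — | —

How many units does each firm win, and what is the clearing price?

A 1, B 3, C 2, D 1; clearing price €77

Pooled unit-bids ranked (top 7): 128 (C-1), 124 (C-2), 105 (B-1), 97 (B-2), 87 (A-1), 82 (D-1), 78 (B-3)
Highest rejected unit-bid = €77.
Allocation: A 1, B 3, C 2, D 1.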